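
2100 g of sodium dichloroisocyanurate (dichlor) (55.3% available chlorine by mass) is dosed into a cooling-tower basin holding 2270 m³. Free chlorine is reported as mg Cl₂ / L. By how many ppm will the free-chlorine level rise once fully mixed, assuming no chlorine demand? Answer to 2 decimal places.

0.51 ppm

Volume: 2270 m³ = 2,270,000 L.
Available chlorine delivered: 2100 g × 0.553 = 1161 g as Cl₂.
Concentration rise: 1161 g / 2,270,000 L = 0.5116 mg/L = 0.51 ppm.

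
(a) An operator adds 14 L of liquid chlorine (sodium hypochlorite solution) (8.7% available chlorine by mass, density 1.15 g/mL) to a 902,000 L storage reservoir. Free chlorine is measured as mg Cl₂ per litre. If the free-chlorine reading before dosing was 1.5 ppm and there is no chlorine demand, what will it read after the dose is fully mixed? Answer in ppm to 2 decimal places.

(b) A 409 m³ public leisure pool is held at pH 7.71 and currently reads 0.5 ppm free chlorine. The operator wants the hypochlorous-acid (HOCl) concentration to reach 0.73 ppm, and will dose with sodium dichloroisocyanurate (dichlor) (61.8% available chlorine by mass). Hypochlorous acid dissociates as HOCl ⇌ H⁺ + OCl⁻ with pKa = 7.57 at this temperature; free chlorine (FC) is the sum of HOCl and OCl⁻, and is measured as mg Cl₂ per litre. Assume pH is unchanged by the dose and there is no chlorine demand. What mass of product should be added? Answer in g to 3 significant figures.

(a) Mass of solution: 14 L × 1000 mL/L × 1.15 g/mL = 16,100 g.
(a) Available chlorine delivered: 16,100 g × 0.087 = 1401 g as Cl₂.
(a) Concentration rise: 1401 g / 902,000 L = 1.553 mg/L = 1.55 ppm.
(a) Final FC: 1.5 + 1.55 = 3.05 ppm.

(b) Volume: 409 m³ = 409,000 L.
(b) [OCl⁻]/[HOCl] = 10^(pH − pKa) = 10^(7.71 − 7.57) = 1.38; fraction as HOCl = 1/(1 + 1.38) = 0.4201.
(b) Free chlorine required for 0.73 ppm HOCl: 0.73 / 0.4201 = 1.738 ppm.
(b) FC to add: 1.738 − 0.5 = 1.238 mg/L as Cl₂.
(b) Cl₂ equivalent: 1.238 mg/L × 409,000 L = 506.2 g.
(b) Product at 61.8% available Cl: 506.2 / 0.618 = 819.1 g.

(a) 3.05 ppm; (b) 819 g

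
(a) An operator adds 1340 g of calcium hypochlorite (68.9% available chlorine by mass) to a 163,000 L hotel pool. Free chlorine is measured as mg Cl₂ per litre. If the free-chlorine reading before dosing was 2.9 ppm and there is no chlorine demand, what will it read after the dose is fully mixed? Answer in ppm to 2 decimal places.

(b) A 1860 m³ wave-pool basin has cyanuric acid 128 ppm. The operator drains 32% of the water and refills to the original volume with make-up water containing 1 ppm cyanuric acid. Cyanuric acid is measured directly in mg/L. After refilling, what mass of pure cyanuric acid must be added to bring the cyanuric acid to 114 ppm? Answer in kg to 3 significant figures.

(a) Available chlorine delivered: 1340 g × 0.689 = 923.3 g as Cl₂.
(a) Concentration rise: 923.3 g / 163,000 L = 5.664 mg/L = 5.66 ppm.
(a) Final FC: 2.9 + 5.66 = 8.56 ppm.

(b) Volume: 1860 m³ = 1,860,000 L.
(b) After draining 32% and refilling: 128 × 0.68 + 1 × 0.32 = 87.36 ppm.
(b) Deficit to target: 114 − 87.36 = 26.64 mg/L.
(b) Mass: 26.64 mg/L × 1,860,000 L = 49,550 g cyanuric acid.

(a) 8.56 ppm; (b) 49.6 kg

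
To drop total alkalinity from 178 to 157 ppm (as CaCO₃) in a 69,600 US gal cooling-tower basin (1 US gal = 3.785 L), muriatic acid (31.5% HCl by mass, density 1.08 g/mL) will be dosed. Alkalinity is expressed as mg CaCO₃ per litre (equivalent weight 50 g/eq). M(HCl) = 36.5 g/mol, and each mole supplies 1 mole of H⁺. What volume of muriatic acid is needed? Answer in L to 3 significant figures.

11.9 L

Volume: 69,600 US gal × 3.785 L/gal = 263,436 L.
Alkalinity to neutralize: (178 − 157) = 21 mg/L as CaCO₃ × 263,436 L = 5532 g as CaCO₃.
Equivalents of H⁺ required: 5532 ÷ 50 g/eq = 110.6 eq = 110.6 mol HCl.
Mass of HCl: 110.6 × 36.5 = 4038 g.
Mass of 31.5% solution: 4038 / 0.315 = 12,820 g.
Volume: 12,820 g ÷ 1.08 g/mL = 11,870 mL.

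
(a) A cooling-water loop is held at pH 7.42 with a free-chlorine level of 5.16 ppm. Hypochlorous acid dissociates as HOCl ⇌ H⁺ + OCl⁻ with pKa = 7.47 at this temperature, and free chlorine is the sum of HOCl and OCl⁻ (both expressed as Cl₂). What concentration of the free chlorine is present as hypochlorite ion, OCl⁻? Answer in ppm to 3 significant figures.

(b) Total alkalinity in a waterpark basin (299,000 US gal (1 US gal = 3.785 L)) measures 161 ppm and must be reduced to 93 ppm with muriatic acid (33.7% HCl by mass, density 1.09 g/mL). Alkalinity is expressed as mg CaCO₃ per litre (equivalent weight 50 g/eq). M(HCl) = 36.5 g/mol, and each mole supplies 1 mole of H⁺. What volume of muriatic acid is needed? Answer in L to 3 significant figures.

(a) [OCl⁻]/[HOCl] = 10^(pH − pKa) = 10^(7.42 − 7.47) = 10^-0.05 = 0.8913.
(a) Fraction as HOCl = 1 / (1 + 0.8913) = 0.5288.
(a) OCl⁻ = (1 − 0.5288) × 5.16 ppm = 2.432 ppm.

(b) Volume: 299,000 US gal × 3.785 L/gal = 1,131,715 L.
(b) Alkalinity to neutralize: (161 − 93) = 68 mg/L as CaCO₃ × 1,131,715 L = 76,960 g as CaCO₃.
(b) Equivalents of H⁺ required: 76,960 ÷ 50 g/eq = 1539 eq = 1539 mol HCl.
(b) Mass of HCl: 1539 × 36.5 = 56,180 g.
(b) Mass of 33.7% solution: 56,180 / 0.337 = 166,700 g.
(b) Volume: 166,700 g ÷ 1.09 g/mL = 152,900 mL.

(a) 2.43 ppm; (b) 153 L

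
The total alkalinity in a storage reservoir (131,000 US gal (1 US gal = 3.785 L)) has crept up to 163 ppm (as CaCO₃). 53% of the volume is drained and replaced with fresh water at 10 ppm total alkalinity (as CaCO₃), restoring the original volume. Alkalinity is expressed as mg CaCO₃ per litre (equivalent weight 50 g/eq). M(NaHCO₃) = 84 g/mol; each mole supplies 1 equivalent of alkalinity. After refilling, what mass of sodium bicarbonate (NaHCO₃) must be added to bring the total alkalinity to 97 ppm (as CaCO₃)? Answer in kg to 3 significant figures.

Volume: 131,000 US gal × 3.785 L/gal = 495,835 L.
After draining 53% and refilling: 163 × 0.47 + 10 × 0.53 = 81.91 ppm.
Deficit to target: 97 − 81.91 = 15.09 mg/L.
As CaCO₃: 15.09 mg/L × 495,835 L = 7482 g; ÷ 50 g/eq ÷ 1 = 149.6 mol NaHCO₃.
Mass: 149.6 × 84 = 12,570 g.

12.6 kg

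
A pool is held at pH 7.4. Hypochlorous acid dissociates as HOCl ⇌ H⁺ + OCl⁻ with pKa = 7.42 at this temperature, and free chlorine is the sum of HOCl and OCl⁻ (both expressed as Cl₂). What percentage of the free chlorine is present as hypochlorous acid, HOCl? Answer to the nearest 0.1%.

[OCl⁻]/[HOCl] = 10^(pH − pKa) = 10^(7.4 − 7.42) = 10^-0.02 = 0.955.
Fraction as HOCl = 1 / (1 + 0.955) = 0.5115.

51.2%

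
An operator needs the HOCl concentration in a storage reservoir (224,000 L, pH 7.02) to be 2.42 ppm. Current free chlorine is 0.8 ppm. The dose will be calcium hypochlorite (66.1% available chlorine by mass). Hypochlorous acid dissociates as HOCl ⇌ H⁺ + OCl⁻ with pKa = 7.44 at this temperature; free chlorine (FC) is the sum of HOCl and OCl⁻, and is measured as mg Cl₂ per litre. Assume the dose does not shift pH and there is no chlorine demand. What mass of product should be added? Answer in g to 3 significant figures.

861 g

[OCl⁻]/[HOCl] = 10^(pH − pKa) = 10^(7.02 − 7.44) = 0.3802; fraction as HOCl = 1/(1 + 0.3802) = 0.7245.
Free chlorine required for 2.42 ppm HOCl: 2.42 / 0.7245 = 3.34 ppm.
FC to add: 3.34 − 0.8 = 2.54 mg/L as Cl₂.
Cl₂ equivalent: 2.54 mg/L × 224,000 L = 569 g.
Product at 66.1% available Cl: 569 / 0.661 = 860.8 g.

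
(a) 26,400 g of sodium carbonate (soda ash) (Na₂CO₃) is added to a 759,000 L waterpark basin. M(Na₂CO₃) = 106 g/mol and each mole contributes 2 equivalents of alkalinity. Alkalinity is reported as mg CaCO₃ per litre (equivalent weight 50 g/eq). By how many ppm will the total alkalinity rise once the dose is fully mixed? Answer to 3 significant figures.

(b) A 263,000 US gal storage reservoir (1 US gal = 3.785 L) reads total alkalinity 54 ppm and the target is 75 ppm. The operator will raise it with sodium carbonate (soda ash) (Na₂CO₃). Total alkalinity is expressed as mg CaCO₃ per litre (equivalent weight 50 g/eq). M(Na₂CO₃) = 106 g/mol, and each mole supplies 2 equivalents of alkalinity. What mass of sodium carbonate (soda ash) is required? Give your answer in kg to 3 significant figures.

(a) 32.8 ppm; (b) 22.2 kg

(a) Moles of Na₂CO₃: 26,400 g ÷ 106 g/mol = 249.1 mol → 498.1 eq of alkalinity.
(a) As CaCO₃: 498.1 eq × 50 g/eq = 24,910 g.
(a) Rise: 24,910 g / 759,000 L × 1000 = 32.81 mg/L.

(b) Volume: 263,000 US gal × 3.785 L/gal = 995,455 L.
(b) Alkalinity to add: (75 − 54) = 21 mg/L as CaCO₃ × 995,455 L = 20,900 g as CaCO₃.
(b) Equivalents: 20,900 g ÷ 50 g/eq = 418.1 eq.
(b) Each mole of Na₂CO₃ supplies 2 eq, so 418.1 / 2 = 209 mol.
(b) Mass: 209 mol × 106 g/mol = 22,160 g.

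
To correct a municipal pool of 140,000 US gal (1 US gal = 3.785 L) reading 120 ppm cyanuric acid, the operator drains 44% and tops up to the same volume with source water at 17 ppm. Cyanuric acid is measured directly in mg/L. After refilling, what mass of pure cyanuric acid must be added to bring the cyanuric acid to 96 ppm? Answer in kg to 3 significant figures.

11.3 kg

Volume: 140,000 US gal × 3.785 L/gal = 529,900 L.
After draining 44% and refilling: 120 × 0.56 + 17 × 0.44 = 74.68 ppm.
Deficit to target: 96 − 74.68 = 21.32 mg/L.
Mass: 21.32 mg/L × 529,900 L = 11,300 g cyanuric acid.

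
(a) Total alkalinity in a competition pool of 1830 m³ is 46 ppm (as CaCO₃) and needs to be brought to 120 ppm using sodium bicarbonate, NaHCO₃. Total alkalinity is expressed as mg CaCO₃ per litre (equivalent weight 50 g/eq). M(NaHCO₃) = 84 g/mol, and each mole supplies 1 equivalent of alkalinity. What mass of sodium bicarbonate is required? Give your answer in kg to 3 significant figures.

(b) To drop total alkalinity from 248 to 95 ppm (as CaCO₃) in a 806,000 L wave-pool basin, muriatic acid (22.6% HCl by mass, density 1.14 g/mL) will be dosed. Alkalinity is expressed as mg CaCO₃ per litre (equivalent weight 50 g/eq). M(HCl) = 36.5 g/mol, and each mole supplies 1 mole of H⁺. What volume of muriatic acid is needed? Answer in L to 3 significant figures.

(a) 228 kg; (b) 349 L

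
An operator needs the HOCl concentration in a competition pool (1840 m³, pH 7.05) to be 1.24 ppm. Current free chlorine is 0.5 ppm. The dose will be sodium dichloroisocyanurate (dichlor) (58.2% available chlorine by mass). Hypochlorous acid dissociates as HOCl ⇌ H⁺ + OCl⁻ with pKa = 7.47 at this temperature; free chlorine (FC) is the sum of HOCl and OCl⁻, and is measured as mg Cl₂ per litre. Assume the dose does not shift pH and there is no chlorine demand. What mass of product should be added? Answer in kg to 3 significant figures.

Volume: 1840 m³ = 1,840,000 L.
[OCl⁻]/[HOCl] = 10^(pH − pKa) = 10^(7.05 − 7.47) = 0.3802; fraction as HOCl = 1/(1 + 0.3802) = 0.7245.
Free chlorine required for 1.24 ppm HOCl: 1.24 / 0.7245 = 1.711 ppm.
FC to add: 1.711 − 0.5 = 1.211 mg/L as Cl₂.
Cl₂ equivalent: 1.211 mg/L × 1,840,000 L = 2229 g.
Product at 58.2% available Cl: 2229 / 0.582 = 3830 g.

3.83 kg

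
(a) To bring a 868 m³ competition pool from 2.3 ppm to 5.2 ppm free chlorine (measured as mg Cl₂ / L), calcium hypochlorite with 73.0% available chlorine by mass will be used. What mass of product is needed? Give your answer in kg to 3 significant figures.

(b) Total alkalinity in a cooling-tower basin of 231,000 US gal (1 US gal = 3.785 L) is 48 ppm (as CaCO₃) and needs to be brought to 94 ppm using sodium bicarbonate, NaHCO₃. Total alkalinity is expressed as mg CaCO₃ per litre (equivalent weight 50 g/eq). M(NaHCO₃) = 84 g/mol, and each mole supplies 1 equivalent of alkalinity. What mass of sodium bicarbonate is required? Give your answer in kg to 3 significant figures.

(a) 3.45 kg; (b) 67.6 kg

(a) Volume: 868 m³ = 868,000 L.
(a) Chlorine deficit: 5.2 − 2.3 = 2.9 ppm = 2.9 mg/L as Cl₂.
(a) Cl₂ equivalent needed: 2.9 mg/L × 868,000 L = 2,517,000 mg = 2517 g.
(a) Product at 73.0% available chlorine: 2517 / 0.73 = 3448 g.

(b) Volume: 231,000 US gal × 3.785 L/gal = 874,335 L.
(b) Alkalinity to add: (94 − 48) = 46 mg/L as CaCO₃ × 874,335 L = 40,220 g as CaCO₃.
(b) Equivalents: 40,220 g ÷ 50 g/eq = 804.4 eq.
(b) NaHCO₃ supplies 1 eq per mole → 804.4 mol.
(b) Mass: 804.4 mol × 84 g/mol = 67,570 g.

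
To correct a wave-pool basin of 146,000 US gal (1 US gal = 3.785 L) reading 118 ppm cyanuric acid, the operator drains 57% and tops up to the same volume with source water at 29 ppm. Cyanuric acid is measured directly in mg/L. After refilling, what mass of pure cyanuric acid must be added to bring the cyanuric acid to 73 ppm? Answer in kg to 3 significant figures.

3.17 kg

Volume: 146,000 US gal × 3.785 L/gal = 552,610 L.
After draining 57% and refilling: 118 × 0.43 + 29 × 0.57 = 67.27 ppm.
Deficit to target: 73 − 67.27 = 5.73 mg/L.
Mass: 5.73 mg/L × 552,610 L = 3166 g cyanuric acid.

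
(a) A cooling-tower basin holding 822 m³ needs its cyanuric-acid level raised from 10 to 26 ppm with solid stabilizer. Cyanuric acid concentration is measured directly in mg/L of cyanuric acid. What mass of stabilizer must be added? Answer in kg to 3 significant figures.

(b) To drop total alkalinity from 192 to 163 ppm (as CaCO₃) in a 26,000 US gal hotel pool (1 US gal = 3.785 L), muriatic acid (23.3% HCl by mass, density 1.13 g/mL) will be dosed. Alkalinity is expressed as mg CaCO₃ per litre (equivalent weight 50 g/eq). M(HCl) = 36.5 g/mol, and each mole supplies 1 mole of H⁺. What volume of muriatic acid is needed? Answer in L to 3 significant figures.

(a) 13.2 kg; (b) 7.91 L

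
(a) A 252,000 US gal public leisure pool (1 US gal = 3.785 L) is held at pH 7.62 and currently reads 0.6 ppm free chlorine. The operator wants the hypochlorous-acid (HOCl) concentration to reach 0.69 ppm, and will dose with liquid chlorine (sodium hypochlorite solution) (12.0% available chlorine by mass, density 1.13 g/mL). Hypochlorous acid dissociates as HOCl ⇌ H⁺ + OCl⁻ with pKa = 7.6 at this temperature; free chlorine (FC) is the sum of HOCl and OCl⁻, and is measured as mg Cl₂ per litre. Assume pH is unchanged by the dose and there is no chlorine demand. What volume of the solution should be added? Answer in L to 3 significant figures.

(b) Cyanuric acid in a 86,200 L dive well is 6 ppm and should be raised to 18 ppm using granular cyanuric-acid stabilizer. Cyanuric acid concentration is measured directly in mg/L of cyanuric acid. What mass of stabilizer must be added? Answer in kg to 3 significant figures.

(a) 5.72 L; (b) 1.03 kg

(a) Volume: 252,000 US gal × 3.785 L/gal = 953,820 L.
(a) [OCl⁻]/[HOCl] = 10^(pH − pKa) = 10^(7.62 − 7.6) = 1.047; fraction as HOCl = 1/(1 + 1.047) = 0.4885.
(a) Free chlorine required for 0.69 ppm HOCl: 0.69 / 0.4885 = 1.413 ppm.
(a) FC to add: 1.413 − 0.6 = 0.8125 mg/L as Cl₂.
(a) Cl₂ equivalent: 0.8125 mg/L × 953,820 L = 775 g.
(a) Product at 12.0% available Cl: 775 / 0.12 = 6458 g.
(a) Volume: 6458 g ÷ 1.13 g/mL = 5715 mL.

(b) CYA to add: (18 − 6) = 12 mg/L × 86,200 L = 1034 g cyanuric acid.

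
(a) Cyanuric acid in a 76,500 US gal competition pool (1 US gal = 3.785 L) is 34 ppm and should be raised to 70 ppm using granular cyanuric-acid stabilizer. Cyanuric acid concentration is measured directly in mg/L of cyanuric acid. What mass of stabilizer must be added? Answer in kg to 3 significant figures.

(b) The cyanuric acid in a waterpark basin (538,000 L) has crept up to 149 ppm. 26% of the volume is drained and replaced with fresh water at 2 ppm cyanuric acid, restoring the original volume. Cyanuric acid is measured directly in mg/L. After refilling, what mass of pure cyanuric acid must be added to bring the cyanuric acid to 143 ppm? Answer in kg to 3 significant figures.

(a) 10.4 kg; (b) 17.3 kg

(a) Volume: 76,500 US gal × 3.785 L/gal = 289,552 L.
(a) CYA to add: (70 − 34) = 36 mg/L × 289,552 L = 10,420 g cyanuric acid.

(b) After draining 26% and refilling: 149 × 0.74 + 2 × 0.26 = 110.78 ppm.
(b) Deficit to target: 143 − 110.78 = 32.22 mg/L.
(b) Mass: 32.22 mg/L × 538,000 L = 17,330 g cyanuric acid.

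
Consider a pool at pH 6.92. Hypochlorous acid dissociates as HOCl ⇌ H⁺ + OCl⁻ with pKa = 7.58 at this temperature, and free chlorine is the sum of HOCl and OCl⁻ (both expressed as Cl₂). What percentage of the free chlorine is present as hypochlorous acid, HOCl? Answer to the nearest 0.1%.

82.0%

[OCl⁻]/[HOCl] = 10^(pH − pKa) = 10^(6.92 − 7.58) = 10^-0.66 = 0.2188.
Fraction as HOCl = 1 / (1 + 0.2188) = 0.8205.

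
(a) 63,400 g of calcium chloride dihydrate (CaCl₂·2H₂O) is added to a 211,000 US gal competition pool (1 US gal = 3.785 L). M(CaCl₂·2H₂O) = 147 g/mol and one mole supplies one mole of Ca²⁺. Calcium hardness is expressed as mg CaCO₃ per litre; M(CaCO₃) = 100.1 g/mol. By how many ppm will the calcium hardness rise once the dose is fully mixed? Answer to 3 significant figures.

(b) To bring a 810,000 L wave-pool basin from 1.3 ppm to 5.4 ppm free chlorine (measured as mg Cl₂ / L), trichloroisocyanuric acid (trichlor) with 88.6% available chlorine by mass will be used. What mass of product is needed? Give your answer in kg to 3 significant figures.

(a) 54.1 ppm; (b) 3.75 kg

(a) Volume: 211,000 US gal × 3.785 L/gal = 798,635 L.
(a) Moles of Ca²⁺: 63,400 g ÷ 147 g/mol = 431.3 mol.
(a) As CaCO₃: 431.3 mol × 100.1 g/mol = 43,170 g.
(a) Rise: 43,170 g / 798,635 L × 1000 = 54.06 mg/L.

(b) Chlorine deficit: 5.4 − 1.3 = 4.1 ppm = 4.1 mg/L as Cl₂.
(b) Cl₂ equivalent needed: 4.1 mg/L × 810,000 L = 3,321,000 mg = 3321 g.
(b) Product at 88.6% available chlorine: 3321 / 0.886 = 3748 g.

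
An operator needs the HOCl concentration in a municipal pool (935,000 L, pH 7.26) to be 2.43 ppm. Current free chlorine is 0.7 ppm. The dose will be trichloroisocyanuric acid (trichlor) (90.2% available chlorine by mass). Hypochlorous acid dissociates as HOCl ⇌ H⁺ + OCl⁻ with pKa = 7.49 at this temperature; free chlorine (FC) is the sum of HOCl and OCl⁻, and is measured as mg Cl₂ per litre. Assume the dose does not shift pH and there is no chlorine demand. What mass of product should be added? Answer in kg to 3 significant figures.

[OCl⁻]/[HOCl] = 10^(pH − pKa) = 10^(7.26 − 7.49) = 0.5888; fraction as HOCl = 1/(1 + 0.5888) = 0.6294.
Free chlorine required for 2.43 ppm HOCl: 2.43 / 0.6294 = 3.861 ppm.
FC to add: 3.861 − 0.7 = 3.161 mg/L as Cl₂.
Cl₂ equivalent: 3.161 mg/L × 935,000 L = 2955 g.
Product at 90.2% available Cl: 2955 / 0.902 = 3277 g.

3.28 kg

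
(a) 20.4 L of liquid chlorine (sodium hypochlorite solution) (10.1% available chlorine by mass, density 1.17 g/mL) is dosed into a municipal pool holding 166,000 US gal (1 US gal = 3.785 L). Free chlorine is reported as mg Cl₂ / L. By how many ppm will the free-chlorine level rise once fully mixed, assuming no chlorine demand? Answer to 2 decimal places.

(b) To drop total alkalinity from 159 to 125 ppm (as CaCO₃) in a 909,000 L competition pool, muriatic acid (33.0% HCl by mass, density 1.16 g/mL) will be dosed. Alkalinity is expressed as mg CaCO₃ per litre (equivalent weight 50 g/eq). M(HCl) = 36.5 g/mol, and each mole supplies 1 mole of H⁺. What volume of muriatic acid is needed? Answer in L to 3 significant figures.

(a) Volume: 166,000 US gal × 3.785 L/gal = 628,310 L.
(a) Mass of solution: 20.4 L × 1000 mL/L × 1.17 g/mL = 23,870 g.
(a) Available chlorine delivered: 23,870 g × 0.101 = 2411 g as Cl₂.
(a) Concentration rise: 2411 g / 628,310 L = 3.837 mg/L = 3.84 ppm.

(b) Alkalinity to neutralize: (159 − 125) = 34 mg/L as CaCO₃ × 909,000 L = 30,910 g as CaCO₃.
(b) Equivalents of H⁺ required: 30,910 ÷ 50 g/eq = 618.1 eq = 618.1 mol HCl.
(b) Mass of HCl: 618.1 × 36.5 = 22,560 g.
(b) Mass of 33.0% solution: 22,560 / 0.33 = 68,370 g.
(b) Volume: 68,370 g ÷ 1.16 g/mL = 58,940 mL.

(a) 3.84 ppm; (b) 58.9 L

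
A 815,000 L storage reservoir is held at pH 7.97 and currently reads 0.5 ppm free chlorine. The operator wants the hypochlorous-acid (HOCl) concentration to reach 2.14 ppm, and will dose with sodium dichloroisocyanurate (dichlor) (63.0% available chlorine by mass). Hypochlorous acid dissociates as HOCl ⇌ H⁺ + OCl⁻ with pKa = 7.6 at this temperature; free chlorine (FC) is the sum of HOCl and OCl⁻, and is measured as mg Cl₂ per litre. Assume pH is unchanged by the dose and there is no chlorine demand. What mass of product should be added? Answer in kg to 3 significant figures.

[OCl⁻]/[HOCl] = 10^(pH − pKa) = 10^(7.97 − 7.6) = 2.344; fraction as HOCl = 1/(1 + 2.344) = 0.299.
Free chlorine required for 2.14 ppm HOCl: 2.14 / 0.299 = 7.157 ppm.
FC to add: 7.157 − 0.5 = 6.657 mg/L as Cl₂.
Cl₂ equivalent: 6.657 mg/L × 815,000 L = 5425 g.
Product at 63.0% available Cl: 5425 / 0.63 = 8611 g.

8.61 kg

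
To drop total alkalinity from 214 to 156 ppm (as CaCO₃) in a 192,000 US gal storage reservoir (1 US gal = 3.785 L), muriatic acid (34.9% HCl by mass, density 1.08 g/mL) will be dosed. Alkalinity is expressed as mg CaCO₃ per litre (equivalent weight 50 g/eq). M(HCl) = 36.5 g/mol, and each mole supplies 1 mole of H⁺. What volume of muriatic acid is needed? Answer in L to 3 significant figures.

Volume: 192,000 US gal × 3.785 L/gal = 726,720 L.
Alkalinity to neutralize: (214 − 156) = 58 mg/L as CaCO₃ × 726,720 L = 42,150 g as CaCO₃.
Equivalents of H⁺ required: 42,150 ÷ 50 g/eq = 843 eq = 843 mol HCl.
Mass of HCl: 843 × 36.5 = 30,770 g.
Mass of 34.9% solution: 30,770 / 0.349 = 88,160 g.
Volume: 88,160 g ÷ 1.08 g/mL = 81,630 mL.

81.6 L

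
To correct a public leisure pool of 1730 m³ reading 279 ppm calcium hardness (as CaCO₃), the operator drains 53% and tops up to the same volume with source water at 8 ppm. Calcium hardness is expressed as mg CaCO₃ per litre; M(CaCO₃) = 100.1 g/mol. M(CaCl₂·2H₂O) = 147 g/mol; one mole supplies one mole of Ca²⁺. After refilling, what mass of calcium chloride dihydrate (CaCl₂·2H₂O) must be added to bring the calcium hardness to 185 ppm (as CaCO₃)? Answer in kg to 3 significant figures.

Volume: 1730 m³ = 1,730,000 L.
After draining 53% and refilling: 279 × 0.47 + 8 × 0.53 = 135.37 ppm.
Deficit to target: 185 − 135.37 = 49.63 mg/L.
As CaCO₃: 49.63 mg/L × 1,730,000 L = 85,860 g; ÷ 100.1 = 857.7 mol Ca²⁺.
Mass: 857.7 × 147 = 126,100 g.

126 kg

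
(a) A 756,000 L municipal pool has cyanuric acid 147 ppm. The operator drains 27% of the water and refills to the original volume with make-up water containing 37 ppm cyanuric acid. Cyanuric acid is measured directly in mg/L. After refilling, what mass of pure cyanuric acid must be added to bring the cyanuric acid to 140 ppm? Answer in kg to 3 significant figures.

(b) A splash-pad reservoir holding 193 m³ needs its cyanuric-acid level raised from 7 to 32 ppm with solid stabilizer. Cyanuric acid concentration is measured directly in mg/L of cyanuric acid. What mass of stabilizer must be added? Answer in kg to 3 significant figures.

(a) After draining 27% and refilling: 147 × 0.73 + 37 × 0.27 = 117.3 ppm.
(a) Deficit to target: 140 − 117.3 = 22.7 mg/L.
(a) Mass: 22.7 mg/L × 756,000 L = 17,160 g cyanuric acid.

(b) Volume: 193 m³ = 193,000 L.
(b) CYA to add: (32 − 7) = 25 mg/L × 193,000 L = 4825 g cyanuric acid.

(a) 17.2 kg; (b) 4.83 kg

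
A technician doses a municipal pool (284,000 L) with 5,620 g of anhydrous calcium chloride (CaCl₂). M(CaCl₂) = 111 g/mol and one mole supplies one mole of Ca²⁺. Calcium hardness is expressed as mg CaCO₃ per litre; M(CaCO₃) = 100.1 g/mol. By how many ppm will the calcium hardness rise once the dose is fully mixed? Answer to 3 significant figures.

17.8 ppm

Moles of Ca²⁺: 5,620 g ÷ 111 g/mol = 50.63 mol.
As CaCO₃: 50.63 mol × 100.1 g/mol = 5068 g.
Rise: 5068 g / 284,000 L × 1000 = 17.85 mg/L.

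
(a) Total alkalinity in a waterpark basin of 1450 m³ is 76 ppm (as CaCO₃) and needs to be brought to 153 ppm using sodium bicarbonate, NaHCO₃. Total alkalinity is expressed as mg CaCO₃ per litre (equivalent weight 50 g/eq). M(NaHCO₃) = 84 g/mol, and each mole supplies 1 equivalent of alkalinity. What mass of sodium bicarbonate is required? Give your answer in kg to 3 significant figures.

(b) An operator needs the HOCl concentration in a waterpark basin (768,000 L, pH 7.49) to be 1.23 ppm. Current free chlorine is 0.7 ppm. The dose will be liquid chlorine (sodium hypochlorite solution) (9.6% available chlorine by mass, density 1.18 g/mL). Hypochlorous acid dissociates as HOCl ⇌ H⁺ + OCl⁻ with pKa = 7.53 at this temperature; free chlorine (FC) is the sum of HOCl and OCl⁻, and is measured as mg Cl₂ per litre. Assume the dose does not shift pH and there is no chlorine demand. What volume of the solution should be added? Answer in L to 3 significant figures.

(a) 188 kg; (b) 11.2 L

(a) Volume: 1450 m³ = 1,450,000 L.
(a) Alkalinity to add: (153 − 76) = 77 mg/L as CaCO₃ × 1,450,000 L = 111,600 g as CaCO₃.
(a) Equivalents: 111,600 g ÷ 50 g/eq = 2233 eq.
(a) NaHCO₃ supplies 1 eq per mole → 2233 mol.
(a) Mass: 2233 mol × 84 g/mol = 187,600 g.

(b) [OCl⁻]/[HOCl] = 10^(pH − pKa) = 10^(7.49 − 7.53) = 0.912; fraction as HOCl = 1/(1 + 0.912) = 0.523.
(b) Free chlorine required for 1.23 ppm HOCl: 1.23 / 0.523 = 2.352 ppm.
(b) FC to add: 2.352 − 0.7 = 1.652 mg/L as Cl₂.
(b) Cl₂ equivalent: 1.652 mg/L × 768,000 L = 1269 g.
(b) Product at 9.6% available Cl: 1269 / 0.096 = 13,210 g.
(b) Volume: 13,210 g ÷ 1.18 g/mL = 11,200 mL.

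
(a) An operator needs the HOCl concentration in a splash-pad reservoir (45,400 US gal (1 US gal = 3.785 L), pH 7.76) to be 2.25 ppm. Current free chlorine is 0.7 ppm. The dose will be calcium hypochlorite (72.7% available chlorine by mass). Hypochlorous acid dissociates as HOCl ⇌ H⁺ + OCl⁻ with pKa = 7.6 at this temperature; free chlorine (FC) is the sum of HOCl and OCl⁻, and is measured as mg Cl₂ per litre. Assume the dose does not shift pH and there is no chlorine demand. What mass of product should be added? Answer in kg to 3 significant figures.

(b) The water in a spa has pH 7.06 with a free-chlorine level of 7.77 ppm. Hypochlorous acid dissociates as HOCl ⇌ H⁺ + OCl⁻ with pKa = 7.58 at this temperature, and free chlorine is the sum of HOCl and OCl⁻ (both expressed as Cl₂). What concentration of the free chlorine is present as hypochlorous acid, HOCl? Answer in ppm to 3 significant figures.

(a) Volume: 45,400 US gal × 3.785 L/gal = 171,839 L.
(a) [OCl⁻]/[HOCl] = 10^(pH − pKa) = 10^(7.76 − 7.6) = 1.445; fraction as HOCl = 1/(1 + 1.445) = 0.4089.
(a) Free chlorine required for 2.25 ppm HOCl: 2.25 / 0.4089 = 5.502 ppm.
(a) FC to add: 5.502 − 0.7 = 4.802 mg/L as Cl₂.
(a) Cl₂ equivalent: 4.802 mg/L × 171,839 L = 825.2 g.
(a) Product at 72.7% available Cl: 825.2 / 0.727 = 1135 g.

(b) [OCl⁻]/[HOCl] = 10^(pH − pKa) = 10^(7.06 − 7.58) = 10^-0.52 = 0.302.
(b) Fraction as HOCl = 1 / (1 + 0.302) = 0.7681.
(b) HOCl = 0.7681 × 7.77 ppm = 5.968 ppm.

(a) 1.14 kg; (b) 5.97 ppm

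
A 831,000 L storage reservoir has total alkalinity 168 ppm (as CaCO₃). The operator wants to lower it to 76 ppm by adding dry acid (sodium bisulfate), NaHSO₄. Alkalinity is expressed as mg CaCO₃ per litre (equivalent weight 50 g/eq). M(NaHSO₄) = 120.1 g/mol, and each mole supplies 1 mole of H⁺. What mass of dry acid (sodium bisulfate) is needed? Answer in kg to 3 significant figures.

184 kg

Alkalinity to neutralize: (168 − 76) = 92 mg/L as CaCO₃ × 831,000 L = 76,450 g as CaCO₃.
Equivalents of H⁺ required: 76,450 ÷ 50 g/eq = 1529 eq = 1529 mol NaHSO₄.
Mass of NaHSO₄: 1529 × 120.1 = 183,600 g.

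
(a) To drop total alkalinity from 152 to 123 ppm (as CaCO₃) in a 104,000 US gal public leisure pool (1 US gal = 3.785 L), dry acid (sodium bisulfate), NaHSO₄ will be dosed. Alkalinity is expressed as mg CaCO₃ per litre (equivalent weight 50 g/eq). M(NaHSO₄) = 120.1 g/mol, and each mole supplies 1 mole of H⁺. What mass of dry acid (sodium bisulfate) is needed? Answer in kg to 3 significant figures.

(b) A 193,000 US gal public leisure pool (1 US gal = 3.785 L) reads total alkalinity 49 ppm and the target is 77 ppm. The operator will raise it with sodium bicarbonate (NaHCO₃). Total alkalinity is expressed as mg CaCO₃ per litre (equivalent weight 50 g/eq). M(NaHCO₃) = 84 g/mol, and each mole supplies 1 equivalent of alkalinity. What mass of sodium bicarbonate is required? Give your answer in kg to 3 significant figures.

(a) Volume: 104,000 US gal × 3.785 L/gal = 393,640 L.
(a) Alkalinity to neutralize: (152 − 123) = 29 mg/L as CaCO₃ × 393,640 L = 11,420 g as CaCO₃.
(a) Equivalents of H⁺ required: 11,420 ÷ 50 g/eq = 228.3 eq = 228.3 mol NaHSO₄.
(a) Mass of NaHSO₄: 228.3 × 120.1 = 27,420 g.

(b) Volume: 193,000 US gal × 3.785 L/gal = 730,505 L.
(b) Alkalinity to add: (77 − 49) = 28 mg/L as CaCO₃ × 730,505 L = 20,450 g as CaCO₃.
(b) Equivalents: 20,450 g ÷ 50 g/eq = 409.1 eq.
(b) NaHCO₃ supplies 1 eq per mole → 409.1 mol.
(b) Mass: 409.1 mol × 84 g/mol = 34,360 g.

(a) 27.4 kg; (b) 34.4 kg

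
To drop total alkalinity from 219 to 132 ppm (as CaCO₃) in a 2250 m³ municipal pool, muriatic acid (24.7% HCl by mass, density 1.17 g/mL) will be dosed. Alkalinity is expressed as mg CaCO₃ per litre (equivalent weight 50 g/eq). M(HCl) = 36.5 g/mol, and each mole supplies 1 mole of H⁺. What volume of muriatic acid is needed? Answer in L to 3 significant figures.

Volume: 2250 m³ = 2,250,000 L.
Alkalinity to neutralize: (219 − 132) = 87 mg/L as CaCO₃ × 2,250,000 L = 195,800 g as CaCO₃.
Equivalents of H⁺ required: 195,800 ÷ 50 g/eq = 3915 eq = 3915 mol HCl.
Mass of HCl: 3915 × 36.5 = 142,900 g.
Mass of 24.7% solution: 142,900 / 0.247 = 578,500 g.
Volume: 578,500 g ÷ 1.17 g/mL = 494,500 mL.

494 L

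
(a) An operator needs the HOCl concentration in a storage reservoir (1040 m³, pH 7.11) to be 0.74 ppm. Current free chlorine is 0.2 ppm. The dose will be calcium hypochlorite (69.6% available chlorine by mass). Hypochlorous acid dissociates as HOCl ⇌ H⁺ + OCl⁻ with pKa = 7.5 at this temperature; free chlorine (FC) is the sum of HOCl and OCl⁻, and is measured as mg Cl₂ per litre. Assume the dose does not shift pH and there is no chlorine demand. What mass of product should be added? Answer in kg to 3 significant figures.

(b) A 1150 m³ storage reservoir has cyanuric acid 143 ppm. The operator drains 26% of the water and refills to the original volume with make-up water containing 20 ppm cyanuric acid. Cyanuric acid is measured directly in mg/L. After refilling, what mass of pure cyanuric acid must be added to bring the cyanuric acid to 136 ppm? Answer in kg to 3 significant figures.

(a) Volume: 1040 m³ = 1,040,000 L.
(a) [OCl⁻]/[HOCl] = 10^(pH − pKa) = 10^(7.11 − 7.5) = 0.4074; fraction as HOCl = 1/(1 + 0.4074) = 0.7105.
(a) Free chlorine required for 0.74 ppm HOCl: 0.74 / 0.7105 = 1.041 ppm.
(a) FC to add: 1.041 − 0.2 = 0.8415 mg/L as Cl₂.
(a) Cl₂ equivalent: 0.8415 mg/L × 1,040,000 L = 875.1 g.
(a) Product at 69.6% available Cl: 875.1 / 0.696 = 1257 g.

(b) Volume: 1150 m³ = 1,150,000 L.
(b) After draining 26% and refilling: 143 × 0.74 + 20 × 0.26 = 111.02 ppm.
(b) Deficit to target: 136 − 111.02 = 24.98 mg/L.
(b) Mass: 24.98 mg/L × 1,150,000 L = 28,730 g cyanuric acid.

(a) 1.26 kg; (b) 28.7 kg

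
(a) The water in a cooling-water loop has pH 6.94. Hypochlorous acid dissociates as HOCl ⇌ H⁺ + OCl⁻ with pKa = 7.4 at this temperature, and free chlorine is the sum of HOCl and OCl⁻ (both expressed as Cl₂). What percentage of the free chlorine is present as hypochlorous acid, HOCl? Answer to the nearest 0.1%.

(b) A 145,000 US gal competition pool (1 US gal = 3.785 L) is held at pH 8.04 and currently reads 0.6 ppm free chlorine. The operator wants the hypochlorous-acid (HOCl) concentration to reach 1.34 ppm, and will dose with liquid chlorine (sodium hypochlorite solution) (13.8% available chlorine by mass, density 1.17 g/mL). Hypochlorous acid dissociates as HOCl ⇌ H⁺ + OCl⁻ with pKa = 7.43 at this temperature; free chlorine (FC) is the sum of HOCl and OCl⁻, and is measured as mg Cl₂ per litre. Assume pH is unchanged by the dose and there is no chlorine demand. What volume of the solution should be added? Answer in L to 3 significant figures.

(a) [OCl⁻]/[HOCl] = 10^(pH − pKa) = 10^(6.94 − 7.4) = 10^-0.46 = 0.3467.
(a) Fraction as HOCl = 1 / (1 + 0.3467) = 0.7425.

(b) Volume: 145,000 US gal × 3.785 L/gal = 548,825 L.
(b) [OCl⁻]/[HOCl] = 10^(pH − pKa) = 10^(8.04 − 7.43) = 4.074; fraction as HOCl = 1/(1 + 4.074) = 0.1971.
(b) Free chlorine required for 1.34 ppm HOCl: 1.34 / 0.1971 = 6.799 ppm.
(b) FC to add: 6.799 − 0.6 = 6.199 mg/L as Cl₂.
(b) Cl₂ equivalent: 6.199 mg/L × 548,825 L = 3402 g.
(b) Product at 13.8% available Cl: 3402 / 0.138 = 24,650 g.
(b) Volume: 24,650 g ÷ 1.17 g/mL = 21,070 mL.

(a) 74.3%; (b) 21.1 L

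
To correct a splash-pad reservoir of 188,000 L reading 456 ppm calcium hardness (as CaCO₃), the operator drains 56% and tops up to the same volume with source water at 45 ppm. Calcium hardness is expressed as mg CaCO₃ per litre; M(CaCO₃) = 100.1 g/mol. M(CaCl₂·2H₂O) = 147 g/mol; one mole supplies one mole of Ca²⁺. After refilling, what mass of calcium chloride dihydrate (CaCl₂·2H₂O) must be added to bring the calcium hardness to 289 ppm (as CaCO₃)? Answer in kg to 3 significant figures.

17.4 kg

After draining 56% and refilling: 456 × 0.44 + 45 × 0.56 = 225.84 ppm.
Deficit to target: 289 − 225.84 = 63.16 mg/L.
As CaCO₃: 63.16 mg/L × 188,000 L = 11,870 g; ÷ 100.1 = 118.6 mol Ca²⁺.
Mass: 118.6 × 147 = 17,440 g.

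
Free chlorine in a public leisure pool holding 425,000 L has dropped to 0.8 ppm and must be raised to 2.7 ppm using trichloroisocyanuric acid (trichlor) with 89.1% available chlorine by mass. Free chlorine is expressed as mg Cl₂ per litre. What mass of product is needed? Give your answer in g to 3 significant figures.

Chlorine deficit: 2.7 − 0.8 = 1.9 ppm = 1.9 mg/L as Cl₂.
Cl₂ equivalent needed: 1.9 mg/L × 425,000 L = 807,500 mg = 807.5 g.
Product at 89.1% available chlorine: 807.5 / 0.891 = 906.3 g.

906 g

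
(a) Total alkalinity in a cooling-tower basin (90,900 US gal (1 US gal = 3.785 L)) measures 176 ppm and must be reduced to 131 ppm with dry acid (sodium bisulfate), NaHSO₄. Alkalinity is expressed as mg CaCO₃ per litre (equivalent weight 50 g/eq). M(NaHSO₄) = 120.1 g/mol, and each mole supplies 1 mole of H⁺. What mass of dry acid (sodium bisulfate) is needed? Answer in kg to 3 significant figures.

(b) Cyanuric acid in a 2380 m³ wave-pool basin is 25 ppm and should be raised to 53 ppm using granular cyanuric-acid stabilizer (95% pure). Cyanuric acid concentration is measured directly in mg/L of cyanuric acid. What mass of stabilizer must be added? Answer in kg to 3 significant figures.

(a) 37.2 kg; (b) 70.1 kg

(a) Volume: 90,900 US gal × 3.785 L/gal = 344,056 L.
(a) Alkalinity to neutralize: (176 − 131) = 45 mg/L as CaCO₃ × 344,056 L = 15,480 g as CaCO₃.
(a) Equivalents of H⁺ required: 15,480 ÷ 50 g/eq = 309.7 eq = 309.7 mol NaHSO₄.
(a) Mass of NaHSO₄: 309.7 × 120.1 = 37,190 g.

(b) Volume: 2380 m³ = 2,380,000 L.
(b) CYA to add: (53 − 25) = 28 mg/L × 2,380,000 L = 66,640 g cyanuric acid.
(b) At 95% purity: 66,640 / 0.95 = 70,150 g product.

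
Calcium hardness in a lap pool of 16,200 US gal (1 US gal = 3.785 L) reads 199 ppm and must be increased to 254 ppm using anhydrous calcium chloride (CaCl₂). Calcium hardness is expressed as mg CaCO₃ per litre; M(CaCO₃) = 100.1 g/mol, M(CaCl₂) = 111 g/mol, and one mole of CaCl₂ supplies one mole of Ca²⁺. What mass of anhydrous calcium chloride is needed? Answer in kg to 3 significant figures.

3.74 kg

Volume: 16,200 US gal × 3.785 L/gal = 61,317 L.
Hardness to add: (254 − 199) = 55 mg/L as CaCO₃ × 61,317 L = 3372 g as CaCO₃.
Moles of Ca²⁺ (1 mol Ca²⁺ ≡ 1 mol CaCO₃): 3372 / 100.1 g/mol = 33.69 mol.
Mass of CaCl₂: 33.69 × 111 = 3740 g.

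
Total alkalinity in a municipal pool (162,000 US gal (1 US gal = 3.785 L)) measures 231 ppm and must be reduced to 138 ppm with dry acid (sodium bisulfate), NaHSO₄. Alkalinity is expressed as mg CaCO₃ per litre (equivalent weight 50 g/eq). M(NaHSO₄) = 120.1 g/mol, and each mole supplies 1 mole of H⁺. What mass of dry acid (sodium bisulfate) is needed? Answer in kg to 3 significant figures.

Volume: 162,000 US gal × 3.785 L/gal = 613,170 L.
Alkalinity to neutralize: (231 − 138) = 93 mg/L as CaCO₃ × 613,170 L = 57,020 g as CaCO₃.
Equivalents of H⁺ required: 57,020 ÷ 50 g/eq = 1140 eq = 1140 mol NaHSO₄.
Mass of NaHSO₄: 1140 × 120.1 = 137,000 g.

137 kg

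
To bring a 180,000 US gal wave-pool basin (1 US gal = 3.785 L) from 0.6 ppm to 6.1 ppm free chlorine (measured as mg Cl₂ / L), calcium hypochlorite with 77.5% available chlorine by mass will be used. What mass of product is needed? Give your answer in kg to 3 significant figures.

Volume: 180,000 US gal × 3.785 L/gal = 681,300 L.
Chlorine deficit: 6.1 − 0.6 = 5.5 ppm = 5.5 mg/L as Cl₂.
Cl₂ equivalent needed: 5.5 mg/L × 681,300 L = 3,747,000 mg = 3747 g.
Product at 77.5% available chlorine: 3747 / 0.775 = 4835 g.

4.84 kg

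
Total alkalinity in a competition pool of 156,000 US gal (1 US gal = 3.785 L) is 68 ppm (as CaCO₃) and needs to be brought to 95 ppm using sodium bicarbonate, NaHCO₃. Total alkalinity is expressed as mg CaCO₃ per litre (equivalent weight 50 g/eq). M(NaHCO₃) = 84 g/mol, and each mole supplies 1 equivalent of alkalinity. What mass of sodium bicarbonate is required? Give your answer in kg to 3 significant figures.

Volume: 156,000 US gal × 3.785 L/gal = 590,460 L.
Alkalinity to add: (95 − 68) = 27 mg/L as CaCO₃ × 590,460 L = 15,940 g as CaCO₃.
Equivalents: 15,940 g ÷ 50 g/eq = 318.8 eq.
NaHCO₃ supplies 1 eq per mole → 318.8 mol.
Mass: 318.8 mol × 84 g/mol = 26,780 g.

26.8 kg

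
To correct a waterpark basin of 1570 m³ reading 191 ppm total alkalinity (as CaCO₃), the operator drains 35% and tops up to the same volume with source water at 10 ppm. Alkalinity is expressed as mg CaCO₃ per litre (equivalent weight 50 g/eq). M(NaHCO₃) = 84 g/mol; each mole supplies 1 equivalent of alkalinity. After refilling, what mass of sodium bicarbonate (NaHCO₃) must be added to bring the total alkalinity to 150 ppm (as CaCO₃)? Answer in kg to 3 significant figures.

59.0 kg

Volume: 1570 m³ = 1,570,000 L.
After draining 35% and refilling: 191 × 0.65 + 10 × 0.35 = 127.65 ppm.
Deficit to target: 150 − 127.65 = 22.35 mg/L.
As CaCO₃: 22.35 mg/L × 1,570,000 L = 35,090 g; ÷ 50 g/eq ÷ 1 = 701.8 mol NaHCO₃.
Mass: 701.8 × 84 = 58,950 g.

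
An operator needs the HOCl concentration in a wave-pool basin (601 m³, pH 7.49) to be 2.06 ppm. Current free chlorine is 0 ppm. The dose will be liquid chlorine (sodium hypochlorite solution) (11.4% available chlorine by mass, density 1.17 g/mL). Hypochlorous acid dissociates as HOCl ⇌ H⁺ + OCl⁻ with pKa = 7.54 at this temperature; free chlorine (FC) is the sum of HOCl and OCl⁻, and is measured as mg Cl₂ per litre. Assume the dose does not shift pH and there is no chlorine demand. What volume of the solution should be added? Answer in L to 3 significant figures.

17.6 L

Volume: 601 m³ = 601,000 L.
[OCl⁻]/[HOCl] = 10^(pH − pKa) = 10^(7.49 − 7.54) = 0.8913; fraction as HOCl = 1/(1 + 0.8913) = 0.5288.
Free chlorine required for 2.06 ppm HOCl: 2.06 / 0.5288 = 3.896 ppm.
FC to add: 3.896 − 0 = 3.896 mg/L as Cl₂.
Cl₂ equivalent: 3.896 mg/L × 601,000 L = 2341 g.
Product at 11.4% available Cl: 2341 / 0.114 = 20,540 g.
Volume: 20,540 g ÷ 1.17 g/mL = 17,550 mL.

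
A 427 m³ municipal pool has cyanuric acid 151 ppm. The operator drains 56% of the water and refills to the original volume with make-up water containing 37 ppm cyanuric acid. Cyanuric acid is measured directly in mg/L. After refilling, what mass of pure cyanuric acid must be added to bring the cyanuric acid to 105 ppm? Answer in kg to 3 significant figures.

7.62 kg

Volume: 427 m³ = 427,000 L.
After draining 56% and refilling: 151 × 0.44 + 37 × 0.56 = 87.16 ppm.
Deficit to target: 105 − 87.16 = 17.84 mg/L.
Mass: 17.84 mg/L × 427,000 L = 7618 g cyanuric acid.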